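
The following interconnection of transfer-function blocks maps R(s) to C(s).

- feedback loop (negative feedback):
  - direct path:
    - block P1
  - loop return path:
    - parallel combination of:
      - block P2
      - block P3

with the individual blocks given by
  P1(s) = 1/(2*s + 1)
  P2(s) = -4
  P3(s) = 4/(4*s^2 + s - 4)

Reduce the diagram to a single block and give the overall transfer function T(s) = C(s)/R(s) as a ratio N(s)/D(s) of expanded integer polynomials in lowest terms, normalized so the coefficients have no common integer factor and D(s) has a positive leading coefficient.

Answer: (4*s^2 + s - 4)/(8*s^3 - 10*s^2 - 11*s + 16)

Working:
Step 1 - parallel reduction of P2, P3; result (-16*s^2 - 4*s + 20)/(4*s^2 + s - 4)
Step 2 - reduce the feedback loop with forward P1 and return (P2+P3), which is the overall transfer function T(s) = C(s)/R(s) in lowest terms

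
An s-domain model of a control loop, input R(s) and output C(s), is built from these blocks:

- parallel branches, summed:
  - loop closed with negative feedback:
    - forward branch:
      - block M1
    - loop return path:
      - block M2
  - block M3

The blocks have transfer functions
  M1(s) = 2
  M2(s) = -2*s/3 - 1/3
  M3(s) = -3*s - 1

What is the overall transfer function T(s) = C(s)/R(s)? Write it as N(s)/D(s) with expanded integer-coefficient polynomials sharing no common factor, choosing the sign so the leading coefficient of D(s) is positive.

The answer is (-12*s^2 - s - 5)/(4*s - 1).

Reasoning:
[1] feedback reduction of M1, M2: (-6)/(4*s - 1)
[2] reduce the parallel group [M1/(1+M1*M2)], M3; the result is T(s) itself (integer coefficients, no common factor, positive leading denominator coefficient)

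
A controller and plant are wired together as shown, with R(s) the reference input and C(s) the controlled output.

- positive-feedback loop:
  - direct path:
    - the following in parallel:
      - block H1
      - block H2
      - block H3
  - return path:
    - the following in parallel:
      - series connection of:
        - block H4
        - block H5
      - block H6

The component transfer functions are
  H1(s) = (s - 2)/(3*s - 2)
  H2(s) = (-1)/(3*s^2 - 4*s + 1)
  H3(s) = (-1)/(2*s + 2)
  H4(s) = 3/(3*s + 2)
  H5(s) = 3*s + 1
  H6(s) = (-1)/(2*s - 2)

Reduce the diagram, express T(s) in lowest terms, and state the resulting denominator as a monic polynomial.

Answer: s^5 - 199*s^4/120 + 13*s^3/30 + 11*s^2/72 - 13*s/180 + 4/45

Working:
Step 1. reduce the parallel group H1, H2, H3, giving (6*s^4 - 23*s^3 + 10*s^2 + s + 2)/(18*s^4 - 18*s^3 - 14*s^2 + 18*s - 4)
Step 2. combine H4, H5 in series, giving (9*s + 3)/(3*s + 2)
Step 3. add (H4*H5), H6 (parallel), giving (18*s^2 - 15*s - 8)/(6*s^2 - 2*s - 4)
Step 4. apply the feedback formula to (H1+H2+H3), ((H4*H5)+H6), giving (36*s^6 - 150*s^5 + 82*s^4 + 78*s^3 - 30*s^2 - 8*s - 8)/(360*s^5 - 597*s^4 + 156*s^3 + 55*s^2 - 26*s + 32)
No further cancellation is possible in the step-4 result, so that is T(s). Its denominator becomes monic after dividing by the leading coefficient 360.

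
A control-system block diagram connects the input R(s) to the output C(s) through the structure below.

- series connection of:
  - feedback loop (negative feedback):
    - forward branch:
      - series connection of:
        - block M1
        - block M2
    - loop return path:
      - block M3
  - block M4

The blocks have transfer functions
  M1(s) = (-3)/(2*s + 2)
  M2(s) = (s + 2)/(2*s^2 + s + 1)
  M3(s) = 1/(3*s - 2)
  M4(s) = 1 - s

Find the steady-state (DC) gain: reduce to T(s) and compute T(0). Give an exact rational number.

1. series reduction of M1, M2; result (-3*s - 6)/(4*s^3 + 6*s^2 + 4*s + 2)
2. close the feedback loop around (M1*M2), M3; result (-9*s^2 - 12*s + 12)/(12*s^4 + 10*s^3 - 5*s - 10)
3. reduce the series chain [(M1*M2)/(1+(M1*M2)*M3)], M4; result (9*s^3 + 3*s^2 - 24*s + 12)/(12*s^4 + 10*s^3 - 5*s - 10)
That last expression is T(s); at s = 0 only the constant terms survive, so T(0) = 12/(-10) = -6/5.

Hence the answer: -6/5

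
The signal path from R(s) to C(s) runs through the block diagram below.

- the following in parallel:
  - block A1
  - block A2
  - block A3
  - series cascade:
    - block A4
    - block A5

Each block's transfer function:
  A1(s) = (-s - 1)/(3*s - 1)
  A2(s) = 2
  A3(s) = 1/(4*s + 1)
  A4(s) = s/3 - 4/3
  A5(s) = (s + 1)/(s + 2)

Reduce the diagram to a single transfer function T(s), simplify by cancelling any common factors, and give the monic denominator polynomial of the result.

1. multiply A4, A5 (series) -> (s^2 - 3*s - 4)/(3*s + 6)
2. reduce the parallel group A1, A2, A3, (A4*A5) -> (12*s^4 + 23*s^3 + 62*s^2 - 29*s - 20)/(36*s^3 + 69*s^2 - 9*s - 6)
T(s) is the step-2 result (common factors already cancelled). Leading coefficient of the denominator: 36. Divide through by 36 for the monic polynomial.

Final answer: s^3 + 23*s^2/12 - s/4 - 1/6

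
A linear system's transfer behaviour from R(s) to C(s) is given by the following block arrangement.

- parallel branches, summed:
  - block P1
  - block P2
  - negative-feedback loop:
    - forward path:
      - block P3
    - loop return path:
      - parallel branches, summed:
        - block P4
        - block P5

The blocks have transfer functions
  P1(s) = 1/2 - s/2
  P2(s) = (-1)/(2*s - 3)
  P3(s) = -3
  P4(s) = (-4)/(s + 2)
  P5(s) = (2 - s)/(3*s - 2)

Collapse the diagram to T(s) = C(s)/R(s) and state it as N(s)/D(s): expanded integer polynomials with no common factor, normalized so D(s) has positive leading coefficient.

First reduce the diagram to T(s).

Step 1. reduce the parallel group P4, P5, giving (-s^2 - 12*s + 12)/(3*s^2 + 4*s - 4)
Step 2. close the feedback loop around P3, (P4+P5), giving (-9*s^2 - 12*s + 12)/(6*s^2 + 40*s - 40)
Step 3. parallel reduction of P1, P2, [P3/(1+P3*(P4+P5))] - this is the overall T(s), already in the required normalized form

Answer: (-6*s^4 - 43*s^3 + 128*s^2 - 140*s + 64)/(12*s^3 + 62*s^2 - 200*s + 120)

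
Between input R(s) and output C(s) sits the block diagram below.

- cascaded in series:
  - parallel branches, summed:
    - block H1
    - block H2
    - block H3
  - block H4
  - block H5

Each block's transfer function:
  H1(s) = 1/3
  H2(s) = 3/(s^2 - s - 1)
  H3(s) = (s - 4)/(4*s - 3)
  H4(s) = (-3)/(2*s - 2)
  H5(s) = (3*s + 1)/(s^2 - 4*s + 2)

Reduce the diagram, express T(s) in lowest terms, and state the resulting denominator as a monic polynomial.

The answer is s^6 - 27*s^5/4 + 29*s^4/2 - 21*s^3/2 - 7*s^2/4 + 5*s - 3/2.

Reasoning:
(1) reduce the parallel group H1, H2, H3: (7*s^3 - 22*s^2 + 44*s - 12)/(12*s^3 - 21*s^2 - 3*s + 9)
(2) series reduction of (H1+H2+H3), H4, H5: (-21*s^4 + 59*s^3 - 110*s^2 - 8*s + 12)/(8*s^6 - 54*s^5 + 116*s^4 - 84*s^3 - 14*s^2 + 40*s - 12)
The result of step 2 is T(s) in lowest terms. Its denominator has leading coefficient 8; dividing the denominator through by 8 makes it monic.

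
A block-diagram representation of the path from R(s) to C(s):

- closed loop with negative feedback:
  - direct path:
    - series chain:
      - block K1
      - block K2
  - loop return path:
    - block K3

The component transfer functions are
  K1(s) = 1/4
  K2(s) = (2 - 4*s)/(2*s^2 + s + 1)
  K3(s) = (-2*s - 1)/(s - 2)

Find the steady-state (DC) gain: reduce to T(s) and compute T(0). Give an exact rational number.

First reduce the diagram to T(s).

Step 1 - series reduction of K1, K2 -> (1 - 2*s)/(4*s^2 + 2*s + 2)
Step 2 - apply the feedback formula to (K1*K2), K3 -> (-2*s^2 + 5*s - 2)/(4*s^3 - 2*s^2 - 2*s - 5)
The step-2 result is T(s). Setting s = 0: T(0) = -2/(-5) = 2/5.

Answer: 2/5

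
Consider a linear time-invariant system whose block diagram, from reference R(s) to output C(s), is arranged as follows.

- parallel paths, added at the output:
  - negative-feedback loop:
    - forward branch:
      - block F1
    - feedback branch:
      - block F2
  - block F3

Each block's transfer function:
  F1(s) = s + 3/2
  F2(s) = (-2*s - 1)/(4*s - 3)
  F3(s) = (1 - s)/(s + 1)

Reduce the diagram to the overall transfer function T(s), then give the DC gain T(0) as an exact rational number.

Reducing step by step:

1. feedback reduction of F1, F2 -> (-8*s^2 - 6*s + 9)/(4*s^2 + 9)
2. sum the parallel branches [F1/(1+F1*F2)], F3 -> (-12*s^3 - 10*s^2 - 6*s + 18)/(4*s^3 + 4*s^2 + 9*s + 9)
The step-2 result is T(s). Setting s = 0: T(0) = 18/9 = 2.

Answer: 2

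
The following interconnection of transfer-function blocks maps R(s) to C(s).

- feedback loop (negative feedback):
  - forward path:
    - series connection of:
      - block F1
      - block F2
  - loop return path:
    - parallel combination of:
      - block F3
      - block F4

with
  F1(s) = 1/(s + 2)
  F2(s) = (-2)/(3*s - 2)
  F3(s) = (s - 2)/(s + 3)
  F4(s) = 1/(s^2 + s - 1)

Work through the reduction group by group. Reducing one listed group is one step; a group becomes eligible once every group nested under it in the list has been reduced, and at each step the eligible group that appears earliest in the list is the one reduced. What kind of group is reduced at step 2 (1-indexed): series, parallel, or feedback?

1. multiply F1, F2 (series)
2. combine F3, F4 in parallel
3. close the feedback loop around (F1*F2), (F3+F4)
At step 2 the group reduced is parallel.

Therefore the answer is parallel.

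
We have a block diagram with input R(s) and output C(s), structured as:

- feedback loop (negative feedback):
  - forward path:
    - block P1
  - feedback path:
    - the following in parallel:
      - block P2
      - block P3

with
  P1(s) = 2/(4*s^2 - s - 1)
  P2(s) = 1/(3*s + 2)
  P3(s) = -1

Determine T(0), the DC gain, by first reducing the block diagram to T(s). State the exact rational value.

(1) reduce the parallel group P2, P3; result (-3*s - 1)/(3*s + 2)
(2) close the feedback loop around P1, (P2+P3); result (6*s + 4)/(12*s^3 + 5*s^2 - 11*s - 4)
Step 2 gives the overall T(s). Then T(0) = 4/(-4) = -1.

Answer: -1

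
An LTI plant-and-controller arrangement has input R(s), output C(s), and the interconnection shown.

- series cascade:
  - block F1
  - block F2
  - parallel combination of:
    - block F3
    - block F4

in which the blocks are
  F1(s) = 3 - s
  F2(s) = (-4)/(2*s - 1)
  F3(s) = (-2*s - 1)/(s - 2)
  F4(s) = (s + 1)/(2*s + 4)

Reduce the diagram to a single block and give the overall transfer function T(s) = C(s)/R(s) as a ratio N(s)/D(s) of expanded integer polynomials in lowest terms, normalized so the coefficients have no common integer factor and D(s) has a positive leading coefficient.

Step 1: combine F3, F4 in parallel = (-3*s^2 - 11*s - 6)/(2*s^2 - 8)
Step 2: cascade F1, F2, (F3+F4), giving the overall T(s)

Answer: (-6*s^3 - 4*s^2 + 54*s + 36)/(2*s^3 - s^2 - 8*s + 4)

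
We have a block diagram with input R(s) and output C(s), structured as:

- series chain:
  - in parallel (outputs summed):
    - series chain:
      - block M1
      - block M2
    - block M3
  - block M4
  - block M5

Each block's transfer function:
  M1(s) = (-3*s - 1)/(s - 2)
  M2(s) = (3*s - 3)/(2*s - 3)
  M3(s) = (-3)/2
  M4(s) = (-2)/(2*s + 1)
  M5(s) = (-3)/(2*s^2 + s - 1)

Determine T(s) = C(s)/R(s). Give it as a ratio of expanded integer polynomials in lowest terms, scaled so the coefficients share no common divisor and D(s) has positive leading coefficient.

The answer is (-72*s^2 + 99*s - 36)/(8*s^5 - 20*s^4 - 6*s^3 + 29*s^2 + s - 6).

Reasoning:
(1) series reduction of M1, M2 gives (-9*s^2 + 6*s + 3)/(2*s^2 - 7*s + 6)
(2) add (M1*M2), M3 (parallel) gives (-24*s^2 + 33*s - 12)/(4*s^2 - 14*s + 12)
(3) reduce the series chain ((M1*M2)+M3), M4, M5 - this is the overall T(s), already in the required normalized form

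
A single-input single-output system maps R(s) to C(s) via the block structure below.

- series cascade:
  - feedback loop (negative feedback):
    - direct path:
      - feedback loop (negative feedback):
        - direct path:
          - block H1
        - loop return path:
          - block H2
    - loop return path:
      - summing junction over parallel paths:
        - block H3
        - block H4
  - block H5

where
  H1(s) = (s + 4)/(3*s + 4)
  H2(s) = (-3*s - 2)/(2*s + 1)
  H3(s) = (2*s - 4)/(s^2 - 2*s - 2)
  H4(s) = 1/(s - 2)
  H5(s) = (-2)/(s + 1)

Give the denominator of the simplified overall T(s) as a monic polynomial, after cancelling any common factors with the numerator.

[1] close the feedback loop around H1, H2 gives (2*s^2 + 9*s + 4)/(3*s^2 - 3*s - 4)
[2] reduce the parallel group H3, H4 gives (3*s^2 - 10*s + 6)/(s^3 - 4*s^2 + 2*s + 4)
[3] reduce the feedback loop with forward [H1/(1+H1*H2)] and return (H3+H4) gives (2*s^5 + s^4 - 28*s^3 + 10*s^2 + 44*s + 16)/(3*s^5 - 9*s^4 + 21*s^3 - 44*s^2 - 6*s + 8)
[4] cascade [[H1/(1+H1*H2)]/(1+[H1/(1+H1*H2)]*(H3+H4))], H5 gives (-4*s^5 - 2*s^4 + 56*s^3 - 20*s^2 - 88*s - 32)/(3*s^6 - 6*s^5 + 12*s^4 - 23*s^3 - 50*s^2 + 2*s + 8)
Step 4 gives the fully reduced T(s), with no common factor left to cancel. The denominator's leading coefficient is 3, so divide each of its coefficients by 3 to get the monic form.

Hence the answer: s^6 - 2*s^5 + 4*s^4 - 23*s^3/3 - 50*s^2/3 + 2*s/3 + 8/3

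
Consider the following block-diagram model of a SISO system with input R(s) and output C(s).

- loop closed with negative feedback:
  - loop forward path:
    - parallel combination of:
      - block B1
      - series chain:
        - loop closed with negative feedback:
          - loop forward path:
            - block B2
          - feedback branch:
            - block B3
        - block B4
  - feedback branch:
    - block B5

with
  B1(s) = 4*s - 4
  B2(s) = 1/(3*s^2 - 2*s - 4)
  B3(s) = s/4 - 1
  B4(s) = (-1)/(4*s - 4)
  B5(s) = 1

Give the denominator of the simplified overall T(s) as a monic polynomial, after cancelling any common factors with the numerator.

Reducing step by step:

Step 1: reduce the feedback loop with forward B2 and return B3, giving 4/(12*s^2 - 7*s - 20)
Step 2: cascade [B2/(1+B2*B3)], B4, giving (-1)/(12*s^3 - 19*s^2 - 13*s + 20)
Step 3: combine B1, ([B2/(1+B2*B3)]*B4) in parallel, giving (48*s^4 - 124*s^3 + 24*s^2 + 132*s - 81)/(12*s^3 - 19*s^2 - 13*s + 20)
Step 4: close the feedback loop around (B1+([B2/(1+B2*B3)]*B4)), B5, giving (48*s^4 - 124*s^3 + 24*s^2 + 132*s - 81)/(48*s^4 - 112*s^3 + 5*s^2 + 119*s - 61)
Step 4 gives the fully reduced T(s), with no common factor left to cancel. The denominator's leading coefficient is 48, so divide each of its coefficients by 48 to get the monic form.

Answer: s^4 - 7*s^3/3 + 5*s^2/48 + 119*s/48 - 61/48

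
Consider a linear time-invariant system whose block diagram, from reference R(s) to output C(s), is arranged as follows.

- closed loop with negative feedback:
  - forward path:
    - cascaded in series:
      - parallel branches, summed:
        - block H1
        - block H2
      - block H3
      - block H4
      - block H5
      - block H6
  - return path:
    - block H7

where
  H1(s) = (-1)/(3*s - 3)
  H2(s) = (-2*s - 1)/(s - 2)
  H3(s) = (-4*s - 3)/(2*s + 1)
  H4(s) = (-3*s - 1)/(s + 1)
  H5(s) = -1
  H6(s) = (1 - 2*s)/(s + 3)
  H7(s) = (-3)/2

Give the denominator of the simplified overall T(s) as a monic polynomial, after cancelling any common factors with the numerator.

Answer: s^5 + 21*s^4/74 - 54*s^3/37 - 23*s^2/37 + 63*s/148 + 27/148

Working:
1. parallel reduction of H1, H2, giving (-6*s^2 + 2*s + 5)/(3*s^2 - 9*s + 6)
2. multiply (H1+H2), H3, H4, H5, H6 (series), giving (-144*s^5 - 36*s^4 + 190*s^3 + 74*s^2 - 41*s - 15)/(6*s^5 + 9*s^4 - 39*s^3 - 27*s^2 + 33*s + 18)
3. reduce the feedback loop with forward ((H1+H2)*H3*H4*H5*H6) and return H7, giving (-288*s^5 - 72*s^4 + 380*s^3 + 148*s^2 - 82*s - 30)/(444*s^5 + 126*s^4 - 648*s^3 - 276*s^2 + 189*s + 81)
T(s) is the step-3 result (common factors already cancelled). Leading coefficient of the denominator: 444. Divide through by 444 for the monic polynomial.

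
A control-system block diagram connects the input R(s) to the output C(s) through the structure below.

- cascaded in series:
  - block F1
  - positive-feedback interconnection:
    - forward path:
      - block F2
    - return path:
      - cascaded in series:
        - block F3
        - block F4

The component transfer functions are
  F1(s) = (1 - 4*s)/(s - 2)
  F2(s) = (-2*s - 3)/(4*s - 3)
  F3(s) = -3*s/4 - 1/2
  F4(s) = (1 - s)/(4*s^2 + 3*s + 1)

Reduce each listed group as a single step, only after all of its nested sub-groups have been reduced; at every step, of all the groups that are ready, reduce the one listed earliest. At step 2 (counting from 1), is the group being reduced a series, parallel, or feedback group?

Reducing step by step:

1. series reduction of F3, F4
2. feedback reduction of F2, (F3*F4)
3. reduce the series chain F1, [F2/(1-F2*(F3*F4))]
At step 2 the group reduced is feedback.

Answer: feedback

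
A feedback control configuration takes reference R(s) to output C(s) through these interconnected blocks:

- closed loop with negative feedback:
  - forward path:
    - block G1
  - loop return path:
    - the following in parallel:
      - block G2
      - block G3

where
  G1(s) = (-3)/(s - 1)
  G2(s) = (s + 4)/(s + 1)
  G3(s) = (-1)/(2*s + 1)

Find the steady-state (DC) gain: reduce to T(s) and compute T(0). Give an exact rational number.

The answer is 3/10.

Reasoning:
1. parallel reduction of G2, G3 -> (2*s^2 + 8*s + 3)/(2*s^2 + 3*s + 1)
2. reduce the feedback loop with forward G1 and return (G2+G3) -> (-6*s^2 - 9*s - 3)/(2*s^3 - 5*s^2 - 26*s - 10)
The step-2 result is T(s). Setting s = 0: T(0) = -3/(-10) = 3/10.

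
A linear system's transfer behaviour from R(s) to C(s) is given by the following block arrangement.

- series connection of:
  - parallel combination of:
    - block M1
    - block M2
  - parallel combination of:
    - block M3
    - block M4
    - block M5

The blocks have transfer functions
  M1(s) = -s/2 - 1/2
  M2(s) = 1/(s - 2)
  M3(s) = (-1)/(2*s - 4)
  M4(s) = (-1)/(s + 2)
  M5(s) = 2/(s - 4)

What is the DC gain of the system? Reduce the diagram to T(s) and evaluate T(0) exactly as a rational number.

Answer: 3/4

Working:
Step 1. reduce the parallel group M1, M2 -> (-s^2 + s + 4)/(2*s - 4)
Step 2. sum the parallel branches M3, M4, M5 -> (s^2 + 14*s - 24)/(2*s^3 - 8*s^2 - 8*s + 32)
Step 3. reduce the series chain (M1+M2), (M3+M4+M5) -> (-s^4 - 13*s^3 + 42*s^2 + 32*s - 96)/(4*s^4 - 24*s^3 + 16*s^2 + 96*s - 128)
Evaluating the step-3 result (the overall T(s)) at s = 0 gives T(0) = -96/(-128) = 3/4.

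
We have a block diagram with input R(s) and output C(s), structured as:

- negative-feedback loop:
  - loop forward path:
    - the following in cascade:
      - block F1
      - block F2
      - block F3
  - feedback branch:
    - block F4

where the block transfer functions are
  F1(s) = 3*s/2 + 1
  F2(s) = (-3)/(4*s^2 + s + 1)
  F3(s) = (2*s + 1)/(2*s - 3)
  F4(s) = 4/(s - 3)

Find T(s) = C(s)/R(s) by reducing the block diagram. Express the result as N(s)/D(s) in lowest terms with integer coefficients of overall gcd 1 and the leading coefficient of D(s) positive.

Step 1. reduce the series chain F1, F2, F3; result (-18*s^2 - 21*s - 6)/(16*s^3 - 20*s^2 - 2*s - 6)
Step 2. reduce the feedback loop with forward (F1*F2*F3) and return F4, giving the overall T(s)

Answer: (-18*s^3 + 33*s^2 + 57*s + 18)/(16*s^4 - 68*s^3 - 14*s^2 - 84*s - 6)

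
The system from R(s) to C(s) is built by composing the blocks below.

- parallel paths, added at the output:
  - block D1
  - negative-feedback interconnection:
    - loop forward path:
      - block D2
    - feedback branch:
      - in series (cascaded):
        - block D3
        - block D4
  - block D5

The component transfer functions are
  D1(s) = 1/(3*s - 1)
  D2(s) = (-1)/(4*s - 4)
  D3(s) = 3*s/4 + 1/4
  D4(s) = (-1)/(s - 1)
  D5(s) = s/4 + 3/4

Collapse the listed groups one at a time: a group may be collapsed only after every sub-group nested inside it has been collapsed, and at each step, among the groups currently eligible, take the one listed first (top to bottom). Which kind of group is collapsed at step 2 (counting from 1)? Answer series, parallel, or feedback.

Answer: feedback

Working:
[1] multiply D3, D4 (series)
[2] feedback reduction of D2, (D3*D4)
[3] add D1, [D2/(1+D2*(D3*D4))], D5 (parallel)
Step 2: feedback.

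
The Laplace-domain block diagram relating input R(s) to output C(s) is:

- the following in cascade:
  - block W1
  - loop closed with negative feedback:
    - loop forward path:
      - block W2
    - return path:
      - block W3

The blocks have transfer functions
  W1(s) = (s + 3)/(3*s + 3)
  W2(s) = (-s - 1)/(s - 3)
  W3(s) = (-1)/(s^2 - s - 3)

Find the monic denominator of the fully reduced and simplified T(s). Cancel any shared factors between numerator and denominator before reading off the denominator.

The answer is s^3 - 4*s^2 + s + 10.

Reasoning:
Step 1. feedback reduction of W2, W3; result (-s^3 + 4*s + 3)/(s^3 - 4*s^2 + s + 10)
Step 2. cascade W1, [W2/(1+W2*W3)]; result (-s^3 - 2*s^2 + 6*s + 9)/(3*s^3 - 12*s^2 + 3*s + 30)
Step 2 gives the fully reduced T(s), with no common factor left to cancel. The denominator's leading coefficient is 3, so divide each of its coefficients by 3 to get the monic form.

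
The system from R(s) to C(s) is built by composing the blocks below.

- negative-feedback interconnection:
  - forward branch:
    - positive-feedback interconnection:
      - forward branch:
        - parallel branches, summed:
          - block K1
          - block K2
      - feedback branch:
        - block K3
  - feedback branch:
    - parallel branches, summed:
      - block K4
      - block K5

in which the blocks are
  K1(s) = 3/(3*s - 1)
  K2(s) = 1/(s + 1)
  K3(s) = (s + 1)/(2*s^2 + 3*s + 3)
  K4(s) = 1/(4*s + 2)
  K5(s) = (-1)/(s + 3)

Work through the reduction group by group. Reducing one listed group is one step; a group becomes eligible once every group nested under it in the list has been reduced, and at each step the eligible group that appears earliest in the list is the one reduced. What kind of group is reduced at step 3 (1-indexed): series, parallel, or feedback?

Step 1. add K1, K2 (parallel)
Step 2. collapse the loop ((K1+K2) forward, K3 return)
Step 3. combine K4, K5 in parallel
Step 4. close the feedback loop around [(K1+K2)/(1-(K1+K2)*K3)], (K4+K5)
The group at step 3 is a parallel group.

Answer: parallel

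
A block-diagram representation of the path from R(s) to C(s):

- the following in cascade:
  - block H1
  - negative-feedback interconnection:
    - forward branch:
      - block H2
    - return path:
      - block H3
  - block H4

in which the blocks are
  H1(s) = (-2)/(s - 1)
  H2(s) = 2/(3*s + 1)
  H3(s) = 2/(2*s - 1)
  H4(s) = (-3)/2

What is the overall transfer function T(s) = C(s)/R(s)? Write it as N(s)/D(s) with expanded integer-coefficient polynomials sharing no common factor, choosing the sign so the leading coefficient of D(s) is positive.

Answer: (12*s - 6)/(6*s^3 - 7*s^2 + 4*s - 3)

Working:
Step 1. collapse the loop (H2 forward, H3 return) = (4*s - 2)/(6*s^2 - s + 3)
Step 2. series reduction of H1, [H2/(1+H2*H3)], H4; the result is T(s) itself (integer coefficients, no common factor, positive leading denominator coefficient)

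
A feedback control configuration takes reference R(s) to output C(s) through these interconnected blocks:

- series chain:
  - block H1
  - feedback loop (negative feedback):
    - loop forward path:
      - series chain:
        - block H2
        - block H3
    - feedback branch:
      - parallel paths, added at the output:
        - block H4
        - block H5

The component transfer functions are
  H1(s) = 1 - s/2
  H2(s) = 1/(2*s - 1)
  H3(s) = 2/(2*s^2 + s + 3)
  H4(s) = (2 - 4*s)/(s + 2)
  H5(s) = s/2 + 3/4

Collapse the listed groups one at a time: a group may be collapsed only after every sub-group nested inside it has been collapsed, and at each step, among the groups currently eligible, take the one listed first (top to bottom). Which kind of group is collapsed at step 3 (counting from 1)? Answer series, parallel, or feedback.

1. combine H2, H3 in series
2. combine H4, H5 in parallel
3. apply the feedback formula to (H2*H3), (H4+H5)
4. multiply H1, [(H2*H3)/(1+(H2*H3)*(H4+H5))] (series)
Step 3 collapses a feedback group.

Hence the answer: feedback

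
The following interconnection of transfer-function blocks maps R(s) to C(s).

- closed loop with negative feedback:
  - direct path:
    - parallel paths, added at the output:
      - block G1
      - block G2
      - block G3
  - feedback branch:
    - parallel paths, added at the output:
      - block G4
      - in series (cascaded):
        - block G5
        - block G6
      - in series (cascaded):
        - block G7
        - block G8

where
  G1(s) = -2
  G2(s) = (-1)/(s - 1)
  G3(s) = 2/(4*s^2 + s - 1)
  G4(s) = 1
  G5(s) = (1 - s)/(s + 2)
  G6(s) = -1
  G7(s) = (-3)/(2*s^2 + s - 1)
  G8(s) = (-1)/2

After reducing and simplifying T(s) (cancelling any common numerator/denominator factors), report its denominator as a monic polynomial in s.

1. sum the parallel branches G1, G2, G3 = (-8*s^3 + 2*s^2 + 5*s - 3)/(4*s^3 - 3*s^2 - 2*s + 1)
2. reduce the series chain G5, G6 = (s - 1)/(s + 2)
3. multiply G7, G8 (series) = 3/(4*s^2 + 2*s - 2)
4. reduce the parallel group G4, (G5*G6), (G7*G8) = (8*s^3 + 8*s^2 + s + 4)/(4*s^3 + 10*s^2 + 2*s - 4)
5. apply the feedback formula to (G1+G2+G3), (G4+(G5*G6)+(G7*G8)) = (32*s^6 + 72*s^5 - 24*s^4 - 74*s^3 + 28*s^2 + 26*s - 12)/(48*s^6 + 20*s^5 - 18*s^4 + 52*s^3 - 7*s^2 - 27*s + 16)
The result of step 5 is T(s) in lowest terms. Its denominator has leading coefficient 48; dividing the denominator through by 48 makes it monic.

Answer: s^6 + 5*s^5/12 - 3*s^4/8 + 13*s^3/12 - 7*s^2/48 - 9*s/16 + 1/3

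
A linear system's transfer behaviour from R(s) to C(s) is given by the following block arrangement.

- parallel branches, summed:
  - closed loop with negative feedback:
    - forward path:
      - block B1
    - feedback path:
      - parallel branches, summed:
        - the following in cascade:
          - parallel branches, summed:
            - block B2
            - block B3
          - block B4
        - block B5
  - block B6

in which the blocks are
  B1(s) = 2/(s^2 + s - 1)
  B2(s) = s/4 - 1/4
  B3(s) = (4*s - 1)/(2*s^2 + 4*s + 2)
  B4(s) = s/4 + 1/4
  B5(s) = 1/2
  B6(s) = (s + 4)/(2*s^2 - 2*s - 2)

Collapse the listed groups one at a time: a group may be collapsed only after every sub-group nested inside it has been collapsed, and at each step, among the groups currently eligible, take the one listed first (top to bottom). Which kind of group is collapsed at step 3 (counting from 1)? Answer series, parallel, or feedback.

Step 1 - add B2, B3 (parallel)
Step 2 - reduce the series chain (B2+B3), B4
Step 3 - reduce the parallel group ((B2+B3)*B4), B5
Step 4 - close the feedback loop around B1, (((B2+B3)*B4)+B5)
Step 5 - add [B1/(1+B1*(((B2+B3)*B4)+B5))], B6 (parallel)
Step 3: parallel.

Hence the answer: parallel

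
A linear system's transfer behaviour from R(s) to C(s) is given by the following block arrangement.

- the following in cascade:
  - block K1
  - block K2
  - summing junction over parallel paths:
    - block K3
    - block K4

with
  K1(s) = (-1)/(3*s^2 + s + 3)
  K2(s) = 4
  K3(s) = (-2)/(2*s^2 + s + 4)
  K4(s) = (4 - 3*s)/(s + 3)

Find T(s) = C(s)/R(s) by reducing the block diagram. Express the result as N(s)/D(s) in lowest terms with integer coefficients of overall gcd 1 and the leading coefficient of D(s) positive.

(1) sum the parallel branches K3, K4 = (-6*s^3 + 5*s^2 - 10*s + 10)/(2*s^3 + 7*s^2 + 7*s + 12)
(2) series reduction of K1, K2, (K3+K4) - this is the overall T(s), already in the required normalized form

Therefore the answer is (24*s^3 - 20*s^2 + 40*s - 40)/(6*s^5 + 23*s^4 + 34*s^3 + 64*s^2 + 33*s + 36).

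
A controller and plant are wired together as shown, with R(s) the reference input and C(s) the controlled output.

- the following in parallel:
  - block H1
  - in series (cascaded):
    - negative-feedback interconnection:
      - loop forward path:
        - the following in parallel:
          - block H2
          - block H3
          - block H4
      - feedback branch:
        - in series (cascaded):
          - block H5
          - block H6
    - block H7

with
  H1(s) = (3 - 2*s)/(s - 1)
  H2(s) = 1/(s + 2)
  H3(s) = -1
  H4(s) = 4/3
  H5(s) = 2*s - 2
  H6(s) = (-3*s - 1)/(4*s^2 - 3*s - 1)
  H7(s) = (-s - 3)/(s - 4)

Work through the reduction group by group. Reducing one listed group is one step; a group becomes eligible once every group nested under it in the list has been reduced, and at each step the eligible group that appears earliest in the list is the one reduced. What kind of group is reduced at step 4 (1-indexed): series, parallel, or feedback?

1. reduce the parallel group H2, H3, H4
2. reduce the series chain H5, H6
3. feedback reduction of (H2+H3+H4), (H5*H6)
4. cascade [(H2+H3+H4)/(1+(H2+H3+H4)*(H5*H6))], H7
5. parallel reduction of H1, ([(H2+H3+H4)/(1+(H2+H3+H4)*(H5*H6))]*H7)
The group at step 4 is a series group.

Hence the answer: series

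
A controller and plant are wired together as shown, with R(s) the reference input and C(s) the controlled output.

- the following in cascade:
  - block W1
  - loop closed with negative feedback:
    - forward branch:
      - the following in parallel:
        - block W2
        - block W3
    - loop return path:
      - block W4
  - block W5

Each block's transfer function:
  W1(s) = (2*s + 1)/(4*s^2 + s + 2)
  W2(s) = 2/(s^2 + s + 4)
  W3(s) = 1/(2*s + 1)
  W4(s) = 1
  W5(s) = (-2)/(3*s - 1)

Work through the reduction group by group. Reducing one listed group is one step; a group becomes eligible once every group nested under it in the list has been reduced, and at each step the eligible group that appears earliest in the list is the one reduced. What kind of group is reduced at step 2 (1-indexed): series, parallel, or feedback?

Step 1. reduce the parallel group W2, W3
Step 2. apply the feedback formula to (W2+W3), W4
Step 3. multiply W1, [(W2+W3)/(1+(W2+W3)*W4)], W5 (series)
Step 2 collapses a feedback group.

Final answer: feedback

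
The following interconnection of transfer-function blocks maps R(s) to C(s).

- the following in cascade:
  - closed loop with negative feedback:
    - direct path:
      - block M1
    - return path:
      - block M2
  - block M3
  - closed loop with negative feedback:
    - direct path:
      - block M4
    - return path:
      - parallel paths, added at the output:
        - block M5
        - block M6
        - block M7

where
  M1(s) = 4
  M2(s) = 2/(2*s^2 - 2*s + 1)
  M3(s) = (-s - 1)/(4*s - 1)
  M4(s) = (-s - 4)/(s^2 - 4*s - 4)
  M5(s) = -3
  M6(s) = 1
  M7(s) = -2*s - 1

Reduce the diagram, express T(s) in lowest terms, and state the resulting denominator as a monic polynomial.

Answer: s^5 + 13*s^4/12 + 9*s^3/2 + 53*s^2/8 + 241*s/24 - 3

Working:
Step 1: close the feedback loop around M1, M2; result (8*s^2 - 8*s + 4)/(2*s^2 - 2*s + 9)
Step 2: reduce the parallel group M5, M6, M7; result -2*s - 3
Step 3: reduce the feedback loop with forward M4 and return (M5+M6+M7); result (-s - 4)/(3*s^2 + 7*s + 8)
Step 4: cascade [M1/(1+M1*M2)], M3, [M4/(1+M4*(M5+M6+M7))]; result (8*s^4 + 32*s^3 - 4*s^2 - 12*s + 16)/(24*s^5 + 26*s^4 + 108*s^3 + 159*s^2 + 241*s - 72)
That last expression is T(s), already simplified. Scaling its denominator by 1/24 (the reciprocal of the leading coefficient) yields the monic denominator.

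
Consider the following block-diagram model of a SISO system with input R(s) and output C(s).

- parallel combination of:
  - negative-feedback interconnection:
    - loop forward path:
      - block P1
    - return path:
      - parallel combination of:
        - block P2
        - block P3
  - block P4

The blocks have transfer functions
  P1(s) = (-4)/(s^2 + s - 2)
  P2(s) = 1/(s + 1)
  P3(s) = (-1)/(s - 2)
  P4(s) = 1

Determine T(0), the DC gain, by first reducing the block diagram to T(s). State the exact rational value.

First reduce the diagram to T(s).

1. add P2, P3 (parallel): (-3)/(s^2 - s - 2)
2. collapse the loop (P1 forward, (P2+P3) return): (-4*s^2 + 4*s + 8)/(s^4 - 5*s^2 + 16)
3. combine [P1/(1+P1*(P2+P3))], P4 in parallel: (s^4 - 9*s^2 + 4*s + 24)/(s^4 - 5*s^2 + 16)
That last expression is T(s); at s = 0 only the constant terms survive, so T(0) = 24/16 = 3/2.

Answer: 3/2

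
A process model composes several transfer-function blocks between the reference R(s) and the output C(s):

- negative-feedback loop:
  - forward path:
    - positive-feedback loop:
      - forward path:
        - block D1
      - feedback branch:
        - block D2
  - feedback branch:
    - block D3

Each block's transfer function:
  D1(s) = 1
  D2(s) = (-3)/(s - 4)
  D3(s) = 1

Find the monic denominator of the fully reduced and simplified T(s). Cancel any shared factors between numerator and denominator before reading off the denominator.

Reducing step by step:

(1) apply the feedback formula to D1, D2; result (s - 4)/(s - 1)
(2) apply the feedback formula to [D1/(1-D1*D2)], D3; result (s - 4)/(2*s - 5)
That last expression is T(s), already simplified. Scaling its denominator by 1/2 (the reciprocal of the leading coefficient) yields the monic denominator.

Answer: s - 5/2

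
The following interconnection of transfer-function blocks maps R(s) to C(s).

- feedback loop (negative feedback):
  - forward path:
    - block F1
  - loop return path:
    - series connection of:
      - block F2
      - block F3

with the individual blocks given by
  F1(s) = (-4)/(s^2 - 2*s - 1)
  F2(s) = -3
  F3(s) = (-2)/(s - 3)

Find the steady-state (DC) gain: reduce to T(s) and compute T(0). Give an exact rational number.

Step 1: combine F2, F3 in series: 6/(s - 3)
Step 2: apply the feedback formula to F1, (F2*F3): (12 - 4*s)/(s^3 - 5*s^2 + 5*s - 21)
Step 2 gives the overall T(s). Then T(0) = 12/(-21) = -4/7.

Answer: -4/7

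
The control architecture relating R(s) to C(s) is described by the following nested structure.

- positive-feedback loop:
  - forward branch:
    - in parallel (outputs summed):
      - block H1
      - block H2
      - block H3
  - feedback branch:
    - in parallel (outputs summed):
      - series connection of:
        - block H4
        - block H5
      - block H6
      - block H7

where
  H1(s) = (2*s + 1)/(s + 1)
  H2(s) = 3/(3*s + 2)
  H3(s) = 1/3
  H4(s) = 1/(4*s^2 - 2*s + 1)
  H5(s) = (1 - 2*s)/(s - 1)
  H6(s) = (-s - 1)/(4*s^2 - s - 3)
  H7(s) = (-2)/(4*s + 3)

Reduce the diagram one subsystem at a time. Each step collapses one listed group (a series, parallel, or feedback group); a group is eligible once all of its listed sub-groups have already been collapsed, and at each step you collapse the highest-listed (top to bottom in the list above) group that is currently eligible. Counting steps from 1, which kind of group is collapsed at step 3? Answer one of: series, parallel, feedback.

Step 1: add H1, H2, H3 (parallel)
Step 2: cascade H4, H5
Step 3: combine (H4*H5), H6, H7 in parallel
Step 4: feedback reduction of (H1+H2+H3), ((H4*H5)+H6+H7)
At step 3 the group reduced is parallel.

Therefore the answer is parallel.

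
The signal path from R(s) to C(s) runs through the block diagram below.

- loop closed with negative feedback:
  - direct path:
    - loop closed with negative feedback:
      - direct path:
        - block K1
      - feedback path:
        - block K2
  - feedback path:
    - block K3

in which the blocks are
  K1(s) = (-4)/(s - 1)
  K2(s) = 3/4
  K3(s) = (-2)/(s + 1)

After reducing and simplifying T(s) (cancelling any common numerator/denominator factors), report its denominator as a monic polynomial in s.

The answer is s^2 - 3*s + 4.

Reasoning:
Step 1: feedback reduction of K1, K2 -> (-4)/(s - 4)
Step 2: collapse the loop ([K1/(1+K1*K2)] forward, K3 return) -> (-4*s - 4)/(s^2 - 3*s + 4)
That last expression is T(s), already simplified, and its denominator is already monic.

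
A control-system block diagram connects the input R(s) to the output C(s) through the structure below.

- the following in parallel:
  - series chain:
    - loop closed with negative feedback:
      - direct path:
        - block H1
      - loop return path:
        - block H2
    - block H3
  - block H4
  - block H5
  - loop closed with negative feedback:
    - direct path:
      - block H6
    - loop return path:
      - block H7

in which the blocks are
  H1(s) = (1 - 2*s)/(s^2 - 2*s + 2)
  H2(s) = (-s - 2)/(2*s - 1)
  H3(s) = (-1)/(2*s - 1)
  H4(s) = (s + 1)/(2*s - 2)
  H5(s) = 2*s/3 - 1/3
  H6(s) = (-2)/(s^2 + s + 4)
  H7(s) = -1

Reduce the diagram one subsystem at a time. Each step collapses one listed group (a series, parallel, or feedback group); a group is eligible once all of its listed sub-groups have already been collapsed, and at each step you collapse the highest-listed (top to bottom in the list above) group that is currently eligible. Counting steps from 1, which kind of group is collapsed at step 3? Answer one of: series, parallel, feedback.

Answer: feedback

Working:
(1) close the feedback loop around H1, H2
(2) combine [H1/(1+H1*H2)], H3 in series
(3) close the feedback loop around H6, H7
(4) reduce the parallel group ([H1/(1+H1*H2)]*H3), H4, H5, [H6/(1+H6*H7)]
The group at step 3 is a feedback group.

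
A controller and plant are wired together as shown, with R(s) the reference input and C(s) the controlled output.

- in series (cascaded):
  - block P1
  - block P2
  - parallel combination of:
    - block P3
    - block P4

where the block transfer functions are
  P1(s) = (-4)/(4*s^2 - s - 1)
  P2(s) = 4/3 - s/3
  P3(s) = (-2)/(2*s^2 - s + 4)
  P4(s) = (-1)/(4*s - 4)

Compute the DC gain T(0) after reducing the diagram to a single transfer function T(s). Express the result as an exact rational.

Reducing step by step:

[1] combine P3, P4 in parallel, giving (-2*s^2 - 7*s + 4)/(8*s^3 - 12*s^2 + 20*s - 16)
[2] series reduction of P1, P2, (P3+P4), giving (-2*s^3 + s^2 + 32*s - 16)/(24*s^5 - 42*s^4 + 63*s^3 - 54*s^2 - 3*s + 12)
The step-2 result is T(s). Setting s = 0: T(0) = -16/12 = -4/3.

Answer: -4/3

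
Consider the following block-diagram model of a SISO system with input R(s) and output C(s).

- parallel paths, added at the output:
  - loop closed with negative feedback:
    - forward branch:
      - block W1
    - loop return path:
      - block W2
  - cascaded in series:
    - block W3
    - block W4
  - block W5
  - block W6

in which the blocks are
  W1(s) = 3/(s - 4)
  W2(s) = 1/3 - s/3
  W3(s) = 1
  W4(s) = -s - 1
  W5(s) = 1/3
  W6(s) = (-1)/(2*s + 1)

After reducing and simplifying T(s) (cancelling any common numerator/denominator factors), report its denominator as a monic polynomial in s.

First reduce the diagram to T(s).

Step 1. close the feedback loop around W1, W2; result -1
Step 2. multiply W3, W4 (series); result -s - 1
Step 3. add [W1/(1+W1*W2)], (W3*W4), W5, W6 (parallel); result (-6*s^2 - 13*s - 8)/(6*s + 3)
No further cancellation is possible in the step-3 result, so that is T(s). Its denominator becomes monic after dividing by the leading coefficient 6.

Answer: s + 1/2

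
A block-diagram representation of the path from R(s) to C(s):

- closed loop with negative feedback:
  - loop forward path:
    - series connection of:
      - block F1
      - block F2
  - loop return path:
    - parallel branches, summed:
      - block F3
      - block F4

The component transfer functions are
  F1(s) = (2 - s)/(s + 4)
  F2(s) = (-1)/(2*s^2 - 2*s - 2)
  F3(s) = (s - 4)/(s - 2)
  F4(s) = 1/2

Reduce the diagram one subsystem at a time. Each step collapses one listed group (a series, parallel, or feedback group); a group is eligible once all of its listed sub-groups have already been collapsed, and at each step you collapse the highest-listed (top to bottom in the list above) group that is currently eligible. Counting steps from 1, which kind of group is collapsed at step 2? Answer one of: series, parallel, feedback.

1. combine F1, F2 in series
2. combine F3, F4 in parallel
3. reduce the feedback loop with forward (F1*F2) and return (F3+F4)
At step 2 the group reduced is parallel.

Therefore the answer is parallel.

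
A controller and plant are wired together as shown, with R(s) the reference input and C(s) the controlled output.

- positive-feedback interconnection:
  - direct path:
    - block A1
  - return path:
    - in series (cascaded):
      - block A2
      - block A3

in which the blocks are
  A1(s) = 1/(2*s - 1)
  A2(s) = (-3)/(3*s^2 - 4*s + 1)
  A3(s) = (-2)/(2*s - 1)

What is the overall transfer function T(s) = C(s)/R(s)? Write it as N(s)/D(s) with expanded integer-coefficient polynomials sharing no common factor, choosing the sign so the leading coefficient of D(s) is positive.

(1) multiply A2, A3 (series), giving 6/(6*s^3 - 11*s^2 + 6*s - 1)
(2) reduce the feedback loop with forward A1 and return (A2*A3) - this is the overall T(s), already in the required normalized form

Answer: (6*s^3 - 11*s^2 + 6*s - 1)/(12*s^4 - 28*s^3 + 23*s^2 - 8*s - 5)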